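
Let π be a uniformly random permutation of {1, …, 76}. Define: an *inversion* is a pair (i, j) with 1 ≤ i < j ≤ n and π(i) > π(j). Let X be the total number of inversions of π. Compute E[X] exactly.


Write X = Σ X_I over the C(76, 2) = 2850 pairs i < j, with X_I the indicator of one inversion.
There are 2850 indicators.
For each fixed pair i < j, the values π(i) and π(j) are two distinct elements of {1, …, 76} in uniformly random order; by symmetry P[π(i) > π(j)] = 1/2.
By linearity: E[X] = 2850 · (1/2) = C(76, 2) · (1/2) = 2850/2 = 1425 ≈ 1425.000.

E[X] = 1425 = 1425.000.


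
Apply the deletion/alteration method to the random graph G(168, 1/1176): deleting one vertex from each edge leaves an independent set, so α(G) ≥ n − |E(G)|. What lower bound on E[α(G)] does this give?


E[|E(G)|] = C(168, 2)·p = 14028 · (1/1176) = 167/14.
E[α(G)] ≥ n − E[|E(G)|] = 168 − 167/14 = 2185/14.
Numerically: ≈ 156.0714.
(This is only a lower bound; the true E[α(G)] may be larger.)

E[α(G)] ≥ 2185/14 ≈ 156.0714.


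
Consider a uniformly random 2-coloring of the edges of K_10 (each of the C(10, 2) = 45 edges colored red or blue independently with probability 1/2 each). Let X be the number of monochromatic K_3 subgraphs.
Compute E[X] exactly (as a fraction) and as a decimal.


Let X = Σ_S X_S over the C(10, 3) = 120 subsets S of size 3, where X_S = 1 if the K_3 on S is monochromatic.
For a fixed S, the K_3 on S has C(3, 2) = 3 edges. P[all 3 edges red] = (1/2)^3, and likewise for blue, so P[monochromatic] = 2·(1/2)^3 = 2^{1 − 3} = 1/4.
By linearity: E[X] = C(10, 3) · 2^{1 − 3} = 120 · 1/4 = 30.
Numerically: E[X] ≈ 30.000000.

E[X] = C(10,3)·2^(1−C(3,2)) = 30 ≈ 30.000000.


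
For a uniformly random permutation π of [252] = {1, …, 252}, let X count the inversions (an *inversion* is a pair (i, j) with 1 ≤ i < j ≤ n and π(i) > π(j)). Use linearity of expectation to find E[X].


Write X = Σ X_I over the C(252, 2) = 31626 pairs i < j, with X_I the indicator of one inversion.
There are 31626 indicators.
For each fixed pair i < j, the values π(i) and π(j) are two distinct elements of {1, …, 252} in uniformly random order; by symmetry P[π(i) > π(j)] = 1/2.
By linearity: E[X] = 31626 · (1/2) = C(252, 2) · (1/2) = 31626/2 = 15813 ≈ 15813.00000.

E[X] = 15813 = 15813.00000.


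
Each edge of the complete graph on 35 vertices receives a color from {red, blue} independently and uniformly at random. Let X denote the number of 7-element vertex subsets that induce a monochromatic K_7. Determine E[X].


Let X = Σ_S X_S over the C(35, 7) = 6724520 subsets S of size 7, where X_S = 1 if the K_7 on S is monochromatic.
For a fixed S, the K_7 on S has C(7, 2) = 21 edges. P[all 21 edges red] = (1/2)^21, and likewise for blue, so P[monochromatic] = 2·(1/2)^21 = 2^{1 − 21} = 1/1048576.
Summing: E[X] = C(35, 7) · 2^{1 − 21} = 6724520 · 1/1048576 = 840565/131072.
Numerically: E[X] ≈ 6.41300.

E[X] = C(35,7)·2^(1−C(7,2)) = 840565/131072 ≈ 6.41300.


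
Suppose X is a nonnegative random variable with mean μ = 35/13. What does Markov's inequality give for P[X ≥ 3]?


μ = E[X] = 35/13, a = 3.
Markov: P[X ≥ 3] ≤ μ/a = (35/13)/3 = 35/39.
Numerically: ≈ 0.89744.
(Since a = 3 > μ = 2.69231, the bound 35/39 is < 1 and informative.)

P[X ≥ 3] ≤ 35/39 ≈ 0.89744.


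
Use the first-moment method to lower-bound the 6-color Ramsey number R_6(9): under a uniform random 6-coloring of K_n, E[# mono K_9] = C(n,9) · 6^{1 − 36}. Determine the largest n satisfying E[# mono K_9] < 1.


We need C(n, 9) · 6^{1 − 36} < 1, i.e. C(n, 9) < 6^{36 − 1} = 1719070799748422591028658176.
Check values of n near the boundary:
  n = 4403: C(4403, 9) = 1699894433046281918452233150; 1699894433046281918452233150 < 1719070799748422591028658176? YES
  n = 4404: C(4404, 9) = 1703375445537161676647015880; 1703375445537161676647015880 < 1719070799748422591028658176? YES
  n = 4405: C(4405, 9) = 1706862792900636302463627150; 1706862792900636302463627150 < 1719070799748422591028658176? YES
  n = 4406: C(4406, 9) = 1710356485221788389505285700; 1710356485221788389505285700 < 1719070799748422591028658176? YES
  n = 4407: C(4407, 9) = 1713856532599459170657070050; 1713856532599459170657070050 < 1719070799748422591028658176? YES
  n = 4408: C(4408, 9) = 1717362945146264156457459600; 1717362945146264156457459600 < 1719070799748422591028658176? YES
  n = 4409: C(4409, 9) = 1720875732988608787686577131; 1720875732988608787686577131 < 1719070799748422591028658176? NO
  n = 4410: C(4410, 9) = 1724394906266704102180823710; 1724394906266704102180823710 < 1719070799748422591028658176? NO
  n = 4411: C(4411, 9) = 1727920475134582415883601405; 1727920475134582415883601405 < 1719070799748422591028658176? NO
The largest n with C(n, 9) < 1719070799748422591028658176 is n = 4408 (where E[X] = 35778394690547169926197075/35813974994758803979763712 ≈ 0.9990). Hence R_6(9) > 4408, i.e. R_6(9) ≥ 4409.

Largest n = 4408; hence R_6(9) > 4408.


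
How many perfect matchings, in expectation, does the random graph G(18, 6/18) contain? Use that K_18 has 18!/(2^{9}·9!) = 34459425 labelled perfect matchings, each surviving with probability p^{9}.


K_18 has 18!/(2^{9}·9!) = 34459425 labelled perfect matchings.
For each such perfect matching H, let X_H = 1 if all 9 edges of H are present in G. Then P[X_H = 1] = p^{9} = (1/3)^{9} = 1/19683.
By linearity of expectation: E[X] = Σ_H E[X_H] = 34459425 · p^{9} = 34459425 · 1/19683 = 425425/243.
Numerically: E[X] ≈ 1751.

E[X] = 34459425 · (1/3)^{9} = 425425/243 ≈ 1751.


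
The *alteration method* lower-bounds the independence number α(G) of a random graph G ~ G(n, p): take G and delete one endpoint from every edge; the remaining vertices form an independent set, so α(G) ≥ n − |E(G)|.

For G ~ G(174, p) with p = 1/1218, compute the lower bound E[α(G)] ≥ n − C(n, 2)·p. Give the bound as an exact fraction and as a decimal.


E[|E(G)|] = C(174, 2)·p = 15051 · (1/1218) = 173/14.
E[α(G)] ≥ n − E[|E(G)|] = 174 − 173/14 = 2263/14.
Numerically: ≈ 161.64286.
(This is only a lower bound; the true E[α(G)] may be larger.)

E[α(G)] ≥ 2263/14 ≈ 161.64286.


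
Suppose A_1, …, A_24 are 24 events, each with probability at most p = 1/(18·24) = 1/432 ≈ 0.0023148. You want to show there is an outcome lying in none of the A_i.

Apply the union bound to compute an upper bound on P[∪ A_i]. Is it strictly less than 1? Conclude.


Union bound: P[∪_{i=1}^{24} A_i] ≤ Σ_i P[A_i] ≤ 24·p = 24·(1/432) = 1/18.
Numerically: 1/18 ≈ 0.0555556.
Is 1/18 < 1? YES.
Since P[∪ A_i] ≤ 1/18 < 1, the complement has P[∩ A_i^c] ≥ 1 − 1/18 = 17/18 > 0, so some outcome avoids every A_i.

24·p = 1/18 ≈ 0.0555556; existence CERTIFIED by the union bound.


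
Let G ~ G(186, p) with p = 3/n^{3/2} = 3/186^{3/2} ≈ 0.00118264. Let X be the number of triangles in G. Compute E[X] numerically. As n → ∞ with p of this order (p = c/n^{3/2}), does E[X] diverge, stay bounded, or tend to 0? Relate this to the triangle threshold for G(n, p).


Number of potential triangles: C(186, 3) = 1055240.
Each occurs with probability p³ ≈ (0.00118264)³ ≈ 1.65407621e-09.
By linearity: E[X] = C(186, 3)·p³ ≈ 1055240 · 1.65407621e-09 ≈ 0.001745.
Since α = 3/2 > 1, p = c/n^{3/2} = o(1/n) is below the triangle threshold p ~ 1/n. Asymptotically E[X] ~ (c³/6)·n^{3(1−α)} = (3³/6)·n^{-1.5} → 0, so by Markov's inequality G has no triangles w.h.p.

E[X] ≈ 0.001745; in regime p = Θ(1/n^{3/2}) E[X] tends to 0 (below the triangle threshold p ~ 1/n).


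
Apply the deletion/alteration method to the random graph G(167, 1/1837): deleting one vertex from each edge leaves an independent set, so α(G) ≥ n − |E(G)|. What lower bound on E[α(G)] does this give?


E[|E(G)|] = C(167, 2)·p = 13861 · (1/1837) = 83/11.
E[α(G)] ≥ n − E[|E(G)|] = 167 − 83/11 = 1754/11.
Numerically: ≈ 159.45455.
(This is only a lower bound; the true E[α(G)] may be larger.)

E[α(G)] ≥ 1754/11 ≈ 159.45455.


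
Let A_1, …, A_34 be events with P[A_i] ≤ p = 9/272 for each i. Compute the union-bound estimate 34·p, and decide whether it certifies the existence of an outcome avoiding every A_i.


Union bound: P[∪_{i=1}^{34} A_i] ≤ Σ_i P[A_i] ≤ 34·p = 34·(9/272) = 9/8.
Numerically: 9/8 ≈ 1.125.
Is 9/8 < 1? NO.
Since the bound 9/8 is ≥ 1, the union bound is uninformative here; it does NOT by itself certify existence.

34·p = 9/8 ≈ 1.125; existence NOT certified by the union bound.


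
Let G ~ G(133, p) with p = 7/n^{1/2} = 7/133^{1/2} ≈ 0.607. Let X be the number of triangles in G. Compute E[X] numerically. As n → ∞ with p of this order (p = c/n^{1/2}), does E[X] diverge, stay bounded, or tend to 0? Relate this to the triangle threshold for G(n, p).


Number of potential triangles: C(133, 3) = 383306.
Each occurs with probability p³ ≈ (0.607)³ ≈ 2.236231e-01.
By linearity: E[X] = C(133, 3)·p³ ≈ 383306 · 2.236231e-01 ≈ 85716.0750.
Since α = 1/2 < 1, p = c/n^{1/2} ≫ 1/n is above the triangle threshold p ~ 1/n. Asymptotically E[X] ~ (c³/6)·n^{3(1−α)} = (7³/6)·n^{1.5} → ∞; triangles are abundant w.h.p.

E[X] ≈ 85716.0750; in regime p = Θ(1/n^{1/2}) E[X] diverges (above the triangle threshold p ~ 1/n).


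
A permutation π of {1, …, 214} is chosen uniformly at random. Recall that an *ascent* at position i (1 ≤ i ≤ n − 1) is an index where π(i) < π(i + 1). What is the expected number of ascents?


Write X = Σ X_I over i = 1, …, 213, with X_I the indicator of one ascent.
There are 213 indicators.
For each fixed i, the pair (π(i), π(i+1)) is a uniformly random ordered pair of distinct values from {1, …, 214}; by symmetry P[π(i) < π(i+1)] = 1/2.
By linearity: E[X] = 213 · (1/2) = (214 − 1) · (1/2) = 213/2 ≈ 106.50000.

E[X] = 213/2 = 106.50000.


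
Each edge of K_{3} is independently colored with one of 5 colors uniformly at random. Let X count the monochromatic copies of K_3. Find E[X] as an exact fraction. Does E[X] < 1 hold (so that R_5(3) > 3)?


E[X] = C(3, 3) · 5^{1 − 3} = 1 · 5^{−2} = 1/25.
As a reduced fraction: E[X] = 1/25 ≈ 0.0400000.
Is E[X] < 1? YES.
Since E[X] < 1, there exists a 5-coloring of K_{3} with no monochromatic K_3; hence R_5(3) > 3.

E[X] = 1/25 ≈ 0.0400000; E[X] < 1, so R_5(3) > 3.


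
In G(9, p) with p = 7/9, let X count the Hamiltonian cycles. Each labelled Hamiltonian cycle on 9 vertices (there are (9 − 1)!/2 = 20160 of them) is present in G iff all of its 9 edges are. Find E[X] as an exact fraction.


K_9 has (9 − 1)!/2 = 20160 labelled Hamiltonian cycles.
For each such Hamiltonian cycle H, let X_H = 1 if all 9 edges of H are present in G. Then P[X_H = 1] = p^{9} = (7/9)^{9} = 40353607/387420489.
Summing the indicators: E[X] = Σ_H E[X_H] = 20160 · p^{9} = 20160 · 40353607/387420489 = 90392079680/43046721.
Numerically: E[X] ≈ 2099.86.

E[X] = 20160 · (7/9)^{9} = 90392079680/43046721 ≈ 2099.86.


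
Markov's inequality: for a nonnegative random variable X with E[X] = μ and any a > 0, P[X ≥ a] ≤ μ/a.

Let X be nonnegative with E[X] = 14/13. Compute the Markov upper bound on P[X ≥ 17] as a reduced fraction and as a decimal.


μ = E[X] = 14/13, a = 17.
Markov: P[X ≥ 17] ≤ μ/a = (14/13)/17 = 14/221.
Numerically: ≈ 0.063348.
(Since a = 17 > μ = 1.076923, the bound 14/221 is < 1 and informative.)

P[X ≥ 17] ≤ 14/221 ≈ 0.063348.


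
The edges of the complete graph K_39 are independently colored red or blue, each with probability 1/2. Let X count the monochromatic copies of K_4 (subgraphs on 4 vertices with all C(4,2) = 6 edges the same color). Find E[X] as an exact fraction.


Let X = Σ_S X_S over the C(39, 4) = 82251 subsets S of size 4, where X_S = 1 if the K_4 on S is monochromatic.
For a fixed S, the K_4 on S has C(4, 2) = 6 edges. P[all 6 edges red] = (1/2)^6, and likewise for blue, so P[monochromatic] = 2·(1/2)^6 = 2^{1 − 6} = 1/32.
By linearity: E[X] = C(39, 4) · 2^{1 − 6} = 82251 · 1/32 = 82251/32.
Numerically: E[X] ≈ 2570.34375.

E[X] = C(39,4)·2^(1−C(4,2)) = 82251/32 ≈ 2570.34375.


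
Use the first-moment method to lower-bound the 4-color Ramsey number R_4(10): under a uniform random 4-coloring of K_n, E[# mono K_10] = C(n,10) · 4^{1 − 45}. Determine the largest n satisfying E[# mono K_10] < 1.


We need C(n, 10) · 4^{1 − 45} < 1, i.e. C(n, 10) < 4^{45 − 1} = 309485009821345068724781056.
Check values of n near the boundary:
  n = 2019: C(2019, 10) = 303322949179835278009229628; 303322949179835278009229628 < 309485009821345068724781056? YES
  n = 2020: C(2020, 10) = 304832018578739931133653656; 304832018578739931133653656 < 309485009821345068724781056? YES
  n = 2021: C(2021, 10) = 306347841644770462864800616; 306347841644770462864800616 < 309485009821345068724781056? YES
  n = 2022: C(2022, 10) = 307870445231474093395937796; 307870445231474093395937796 < 309485009821345068724781056? YES
  n = 2023: C(2023, 10) = 309399856285778485315440716; 309399856285778485315440716 < 309485009821345068724781056? YES
  n = 2024: C(2024, 10) = 310936101848269937576192656; 310936101848269937576192656 < 309485009821345068724781056? NO
The largest n with C(n, 10) < 309485009821345068724781056 is n = 2023 (where E[X] = 77349964071444621328860179/77371252455336267181195264 ≈ 0.999725). Hence R_4(10) > 2023, i.e. R_4(10) ≥ 2024.

Largest n = 2023; hence R_4(10) > 2023.


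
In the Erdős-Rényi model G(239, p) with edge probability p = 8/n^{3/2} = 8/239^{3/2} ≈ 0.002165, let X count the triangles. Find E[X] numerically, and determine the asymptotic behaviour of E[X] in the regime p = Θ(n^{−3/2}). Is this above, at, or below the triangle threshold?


Number of potential triangles: C(239, 3) = 2246839.
Each occurs with probability p³ ≈ (0.002165)³ ≈ 1.015031e-08.
By linearity: E[X] = C(239, 3)·p³ ≈ 2246839 · 1.015031e-08 ≈ 0.0228.
Since α = 3/2 > 1, p = c/n^{3/2} = o(1/n) is below the triangle threshold p ~ 1/n. Asymptotically E[X] ~ (c³/6)·n^{3(1−α)} = (8³/6)·n^{-1.5} → 0, so by Markov's inequality G has no triangles w.h.p.

E[X] ≈ 0.0228; in regime p = Θ(1/n^{3/2}) E[X] tends to 0 (below the triangle threshold p ~ 1/n).


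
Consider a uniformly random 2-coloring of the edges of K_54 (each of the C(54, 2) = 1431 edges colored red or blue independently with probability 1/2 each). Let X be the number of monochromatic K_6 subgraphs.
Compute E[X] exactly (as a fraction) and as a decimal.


Let X = Σ_S X_S over the C(54, 6) = 25827165 subsets S of size 6, where X_S = 1 if the K_6 on S is monochromatic.
For a fixed S, the K_6 on S has C(6, 2) = 15 edges. P[all 15 edges red] = (1/2)^15, and likewise for blue, so P[monochromatic] = 2·(1/2)^15 = 2^{1 − 15} = 1/16384.
By linearity: E[X] = C(54, 6) · 2^{1 − 15} = 25827165 · 1/16384 = 25827165/16384.
Numerically: E[X] ≈ 1576.36505.

E[X] = C(54,6)·2^(1−C(6,2)) = 25827165/16384 ≈ 1576.36505.


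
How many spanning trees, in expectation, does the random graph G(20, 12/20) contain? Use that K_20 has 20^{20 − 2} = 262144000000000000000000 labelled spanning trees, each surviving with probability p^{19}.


K_20 has 20^{20 − 2} = 262144000000000000000000 labelled spanning trees.
For each such spanning tree H, let X_H = 1 if all 19 edges of H are present in G. Then P[X_H = 1] = p^{19} = (3/5)^{19} = 1162261467/19073486328125.
Summing the indicators: E[X] = Σ_H E[X_H] = 262144000000000000000000 · p^{19} = 262144000000000000000000 · 1162261467/19073486328125 = 79869999842655731712/5.
Numerically: E[X] ≈ 1.6e+19.

E[X] = 262144000000000000000000 · (3/5)^{19} = 79869999842655731712/5 ≈ 1.6e+19.


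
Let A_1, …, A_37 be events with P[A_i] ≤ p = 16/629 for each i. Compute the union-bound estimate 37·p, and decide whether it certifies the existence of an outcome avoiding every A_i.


Union bound: P[∪_{i=1}^{37} A_i] ≤ Σ_i P[A_i] ≤ 37·p = 37·(16/629) = 16/17.
Numerically: 16/17 ≈ 0.941176.
Is 16/17 < 1? YES.
Since P[∪ A_i] ≤ 16/17 < 1, the complement has P[∩ A_i^c] ≥ 1 − 16/17 = 1/17 > 0, so some outcome avoids every A_i.

37·p = 16/17 ≈ 0.941176; existence CERTIFIED by the union bound.


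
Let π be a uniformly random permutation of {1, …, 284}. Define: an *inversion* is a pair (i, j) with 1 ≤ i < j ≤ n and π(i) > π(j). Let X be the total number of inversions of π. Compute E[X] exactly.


Write X = Σ X_I over the C(284, 2) = 40186 pairs i < j, with X_I the indicator of one inversion.
There are 40186 indicators.
For each fixed pair i < j, the values π(i) and π(j) are two distinct elements of {1, …, 284} in uniformly random order; by symmetry P[π(i) > π(j)] = 1/2.
By linearity: E[X] = 40186 · (1/2) = C(284, 2) · (1/2) = 40186/2 = 20093 ≈ 20093.000.

E[X] = 20093 = 20093.000.


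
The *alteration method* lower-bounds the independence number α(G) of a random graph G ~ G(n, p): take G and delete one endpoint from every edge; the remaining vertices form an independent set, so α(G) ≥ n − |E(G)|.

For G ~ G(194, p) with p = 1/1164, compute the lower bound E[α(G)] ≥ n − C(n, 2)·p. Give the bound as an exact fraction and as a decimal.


E[|E(G)|] = C(194, 2)·p = 18721 · (1/1164) = 193/12.
E[α(G)] ≥ n − E[|E(G)|] = 194 − 193/12 = 2135/12.
Numerically: ≈ 177.916667.
(This is only a lower bound; the true E[α(G)] may be larger.)

E[α(G)] ≥ 2135/12 ≈ 177.916667.


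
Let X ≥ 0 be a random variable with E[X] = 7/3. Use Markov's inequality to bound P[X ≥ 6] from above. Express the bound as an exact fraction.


μ = E[X] = 7/3, a = 6.
Markov: P[X ≥ 6] ≤ μ/a = (7/3)/6 = 7/18.
Numerically: ≈ 0.388889.
(Since a = 6 > μ = 2.333333, the bound 7/18 is < 1 and informative.)

P[X ≥ 6] ≤ 7/18 ≈ 0.388889.


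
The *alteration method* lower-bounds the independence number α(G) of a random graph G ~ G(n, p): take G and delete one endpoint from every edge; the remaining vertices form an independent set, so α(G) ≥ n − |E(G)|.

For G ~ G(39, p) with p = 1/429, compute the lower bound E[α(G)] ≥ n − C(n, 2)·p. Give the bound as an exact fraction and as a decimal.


E[|E(G)|] = C(39, 2)·p = 741 · (1/429) = 19/11.
E[α(G)] ≥ n − E[|E(G)|] = 39 − 19/11 = 410/11.
Numerically: ≈ 37.27273.
(This is only a lower bound; the true E[α(G)] may be larger.)

E[α(G)] ≥ 410/11 ≈ 37.27273.


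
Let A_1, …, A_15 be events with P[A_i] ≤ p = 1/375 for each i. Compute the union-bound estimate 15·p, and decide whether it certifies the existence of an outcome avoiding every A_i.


Union bound: P[∪_{i=1}^{15} A_i] ≤ Σ_i P[A_i] ≤ 15·p = 15·(1/375) = 1/25.
Numerically: 1/25 ≈ 0.0400.
Is 1/25 < 1? YES.
Since P[∪ A_i] ≤ 1/25 < 1, the complement has P[∩ A_i^c] ≥ 1 − 1/25 = 24/25 > 0, so some outcome avoids every A_i.

15·p = 1/25 ≈ 0.0400; existence CERTIFIED by the union bound.


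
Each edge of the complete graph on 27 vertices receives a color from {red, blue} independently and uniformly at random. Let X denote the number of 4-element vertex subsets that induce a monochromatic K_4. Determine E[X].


Let X = Σ_S X_S over the C(27, 4) = 17550 subsets S of size 4, where X_S = 1 if the K_4 on S is monochromatic.
For a fixed S, the K_4 on S has C(4, 2) = 6 edges. P[all 6 edges red] = (1/2)^6, and likewise for blue, so P[monochromatic] = 2·(1/2)^6 = 2^{1 − 6} = 1/32.
Summing: E[X] = C(27, 4) · 2^{1 − 6} = 17550 · 1/32 = 8775/16.
Numerically: E[X] ≈ 548.437500.

E[X] = C(27,4)·2^(1−C(4,2)) = 8775/16 ≈ 548.437500.


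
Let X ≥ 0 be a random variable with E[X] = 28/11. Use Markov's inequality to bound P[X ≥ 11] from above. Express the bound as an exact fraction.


μ = E[X] = 28/11, a = 11.
Markov: P[X ≥ 11] ≤ μ/a = (28/11)/11 = 28/121.
Numerically: ≈ 0.231405.
(Since a = 11 > μ = 2.545455, the bound 28/121 is < 1 and informative.)

P[X ≥ 11] ≤ 28/121 ≈ 0.231405.


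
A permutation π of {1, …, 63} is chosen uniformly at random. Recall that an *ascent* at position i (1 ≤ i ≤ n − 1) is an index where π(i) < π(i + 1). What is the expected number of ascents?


Write X = Σ X_I over i = 1, …, 62, with X_I the indicator of one ascent.
There are 62 indicators.
For each fixed i, the pair (π(i), π(i+1)) is a uniformly random ordered pair of distinct values from {1, …, 63}; by symmetry P[π(i) < π(i+1)] = 1/2.
By linearity: E[X] = 62 · (1/2) = (63 − 1) · (1/2) = 31 ≈ 31.000000.

E[X] = 31 = 31.000000.


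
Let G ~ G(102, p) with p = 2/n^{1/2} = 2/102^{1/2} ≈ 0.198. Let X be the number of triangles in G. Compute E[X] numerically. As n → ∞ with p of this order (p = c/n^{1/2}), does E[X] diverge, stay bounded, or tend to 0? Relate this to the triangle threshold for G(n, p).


Number of potential triangles: C(102, 3) = 171700.
Each occurs with probability p³ ≈ (0.198)³ ≈ 7.76586e-03.
By linearity: E[X] = C(102, 3)·p³ ≈ 171700 · 7.76586e-03 ≈ 1333.399.
Since α = 1/2 < 1, p = c/n^{1/2} ≫ 1/n is above the triangle threshold p ~ 1/n. Asymptotically E[X] ~ (c³/6)·n^{3(1−α)} = (2³/6)·n^{1.5} → ∞; triangles are abundant w.h.p.

E[X] ≈ 1333.399; in regime p = Θ(1/n^{1/2}) E[X] diverges (above the triangle threshold p ~ 1/n).


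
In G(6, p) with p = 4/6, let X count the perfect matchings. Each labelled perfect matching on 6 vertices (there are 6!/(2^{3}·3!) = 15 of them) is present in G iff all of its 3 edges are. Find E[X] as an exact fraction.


K_6 has 6!/(2^{3}·3!) = 15 labelled perfect matchings.
For each such perfect matching H, let X_H = 1 if all 3 edges of H are present in G. Then P[X_H = 1] = p^{3} = (2/3)^{3} = 8/27.
Summing the indicators: E[X] = Σ_H E[X_H] = 15 · p^{3} = 15 · 8/27 = 40/9.
Numerically: E[X] ≈ 4.444.

E[X] = 15 · (2/3)^{3} = 40/9 ≈ 4.444.


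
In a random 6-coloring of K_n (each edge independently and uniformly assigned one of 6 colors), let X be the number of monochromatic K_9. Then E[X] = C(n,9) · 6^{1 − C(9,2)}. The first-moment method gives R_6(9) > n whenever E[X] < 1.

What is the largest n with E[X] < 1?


We need C(n, 9) · 6^{1 − 36} < 1, i.e. C(n, 9) < 6^{36 − 1} = 1719070799748422591028658176.
Check values of n near the boundary:
  n = 4406: C(4406, 9) = 1710356485221788389505285700; 1710356485221788389505285700 < 1719070799748422591028658176? YES
  n = 4407: C(4407, 9) = 1713856532599459170657070050; 1713856532599459170657070050 < 1719070799748422591028658176? YES
  n = 4408: C(4408, 9) = 1717362945146264156457459600; 1717362945146264156457459600 < 1719070799748422591028658176? YES
  n = 4409: C(4409, 9) = 1720875732988608787686577131; 1720875732988608787686577131 < 1719070799748422591028658176? NO
  n = 4410: C(4410, 9) = 1724394906266704102180823710; 1724394906266704102180823710 < 1719070799748422591028658176? NO
The largest n with C(n, 9) < 1719070799748422591028658176 is n = 4408 (where E[X] = 35778394690547169926197075/35813974994758803979763712 ≈ 0.999). Hence R_6(9) > 4408, i.e. R_6(9) ≥ 4409.

Largest n = 4408; hence R_6(9) > 4408.


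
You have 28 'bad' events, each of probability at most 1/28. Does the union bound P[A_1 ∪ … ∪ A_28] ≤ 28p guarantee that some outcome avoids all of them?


Union bound: P[∪_{i=1}^{28} A_i] ≤ Σ_i P[A_i] ≤ 28·p = 28·(1/28) = 1.
Numerically: 1 ≈ 1.0000.
Is 1 < 1? NO.
Since the bound 1 is ≥ 1, the union bound is uninformative here; it does NOT by itself certify existence.

28·p = 1 ≈ 1.0000; existence NOT certified by the union bound.


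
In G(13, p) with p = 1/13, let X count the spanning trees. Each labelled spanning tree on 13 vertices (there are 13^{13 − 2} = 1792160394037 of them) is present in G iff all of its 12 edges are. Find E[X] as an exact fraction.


K_13 has 13^{13 − 2} = 1792160394037 labelled spanning trees.
For each such spanning tree H, let X_H = 1 if all 12 edges of H are present in G. Then P[X_H = 1] = p^{12} = (1/13)^{12} = 1/23298085122481.
Summing the indicators: E[X] = Σ_H E[X_H] = 1792160394037 · p^{12} = 1792160394037 · 1/23298085122481 = 1/13.
Numerically: E[X] ≈ 0.07692.

E[X] = 1792160394037 · (1/13)^{12} = 1/13 ≈ 0.07692.


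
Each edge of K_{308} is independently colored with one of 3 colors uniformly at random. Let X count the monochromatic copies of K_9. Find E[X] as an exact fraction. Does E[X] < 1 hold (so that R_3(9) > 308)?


E[X] = C(308, 9) · 3^{1 − 36} = 61088326838816200 · 3^{−35} = 61088326838816200/50031545098999707.
As a reduced fraction: E[X] = 61088326838816200/50031545098999707 ≈ 1.22100.
Is E[X] < 1? NO.
Since E[X] ≥ 1, the first-moment bound is inconclusive at n = 308; it does NOT by itself certify R_3(9) > 308.

E[X] = 61088326838816200/50031545098999707 ≈ 1.22100; E[X] ≥ 1; first-moment method inconclusive here.


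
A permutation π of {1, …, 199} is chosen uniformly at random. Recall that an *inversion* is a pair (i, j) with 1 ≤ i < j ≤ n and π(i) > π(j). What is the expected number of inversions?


Write X = Σ X_I over the C(199, 2) = 19701 pairs i < j, with X_I the indicator of one inversion.
There are 19701 indicators.
For each fixed pair i < j, the values π(i) and π(j) are two distinct elements of {1, …, 199} in uniformly random order; by symmetry P[π(i) > π(j)] = 1/2.
By linearity: E[X] = 19701 · (1/2) = C(199, 2) · (1/2) = 19701/2 = 19701/2 ≈ 9850.5000.

E[X] = 19701/2 = 9850.5000.


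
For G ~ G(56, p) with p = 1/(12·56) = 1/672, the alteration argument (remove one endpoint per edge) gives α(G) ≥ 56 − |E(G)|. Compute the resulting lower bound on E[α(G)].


E[|E(G)|] = C(56, 2)·p = 1540 · (1/672) = 55/24.
E[α(G)] ≥ n − E[|E(G)|] = 56 − 55/24 = 1289/24.
Numerically: ≈ 53.7083.
(This is only a lower bound; the true E[α(G)] may be larger.)

E[α(G)] ≥ 1289/24 ≈ 53.7083.


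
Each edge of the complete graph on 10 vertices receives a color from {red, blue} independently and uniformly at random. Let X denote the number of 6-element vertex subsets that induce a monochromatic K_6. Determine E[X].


Let X = Σ_S X_S over the C(10, 6) = 210 subsets S of size 6, where X_S = 1 if the K_6 on S is monochromatic.
For a fixed S, the K_6 on S has C(6, 2) = 15 edges. P[all 15 edges red] = (1/2)^15, and likewise for blue, so P[monochromatic] = 2·(1/2)^15 = 2^{1 − 15} = 1/16384.
Summing: E[X] = C(10, 6) · 2^{1 − 15} = 210 · 1/16384 = 105/8192.
Numerically: E[X] ≈ 0.0128.

E[X] = C(10,6)·2^(1−C(6,2)) = 105/8192 ≈ 0.0128.


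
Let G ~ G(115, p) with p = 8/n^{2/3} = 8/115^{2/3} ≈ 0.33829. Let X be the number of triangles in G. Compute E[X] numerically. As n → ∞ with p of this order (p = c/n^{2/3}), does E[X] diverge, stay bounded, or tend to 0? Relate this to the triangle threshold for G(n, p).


Number of potential triangles: C(115, 3) = 246905.
Each occurs with probability p³ ≈ (0.33829)³ ≈ 3.8714556e-02.
By linearity: E[X] = C(115, 3)·p³ ≈ 246905 · 3.8714556e-02 ≈ 9558.81739.
Since α = 2/3 < 1, p = c/n^{2/3} ≫ 1/n is above the triangle threshold p ~ 1/n. Asymptotically E[X] ~ (c³/6)·n^{3(1−α)} = (8³/6)·n^{1} → ∞; triangles are abundant w.h.p.

E[X] ≈ 9558.81739; in regime p = Θ(1/n^{2/3}) E[X] diverges (above the triangle threshold p ~ 1/n).


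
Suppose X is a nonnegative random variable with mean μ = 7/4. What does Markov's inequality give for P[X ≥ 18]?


μ = E[X] = 7/4, a = 18.
Markov: P[X ≥ 18] ≤ μ/a = (7/4)/18 = 7/72.
Numerically: ≈ 0.097.
(Since a = 18 > μ = 1.750, the bound 7/72 is < 1 and informative.)

P[X ≥ 18] ≤ 7/72 ≈ 0.097.


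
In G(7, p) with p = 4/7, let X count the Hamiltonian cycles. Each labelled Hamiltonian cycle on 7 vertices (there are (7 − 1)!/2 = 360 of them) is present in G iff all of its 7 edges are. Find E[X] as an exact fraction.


K_7 has (7 − 1)!/2 = 360 labelled Hamiltonian cycles.
For each such Hamiltonian cycle H, let X_H = 1 if all 7 edges of H are present in G. Then P[X_H = 1] = p^{7} = (4/7)^{7} = 16384/823543.
Summing the indicators: E[X] = Σ_H E[X_H] = 360 · p^{7} = 360 · 16384/823543 = 5898240/823543.
Numerically: E[X] ≈ 7.16.

E[X] = 360 · (4/7)^{7} = 5898240/823543 ≈ 7.16.


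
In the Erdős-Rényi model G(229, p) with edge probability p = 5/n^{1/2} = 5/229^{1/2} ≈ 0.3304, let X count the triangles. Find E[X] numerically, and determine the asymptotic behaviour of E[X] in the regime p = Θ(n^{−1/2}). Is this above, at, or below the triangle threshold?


Number of potential triangles: C(229, 3) = 1975354.
Each occurs with probability p³ ≈ (0.3304)³ ≈ 3.607088e-02.
By linearity: E[X] = C(229, 3)·p³ ≈ 1975354 · 3.607088e-02 ≈ 71252.7656.
Since α = 1/2 < 1, p = c/n^{1/2} ≫ 1/n is above the triangle threshold p ~ 1/n. Asymptotically E[X] ~ (c³/6)·n^{3(1−α)} = (5³/6)·n^{1.5} → ∞; triangles are abundant w.h.p.

E[X] ≈ 71252.7656; in regime p = Θ(1/n^{1/2}) E[X] diverges (above the triangle threshold p ~ 1/n).


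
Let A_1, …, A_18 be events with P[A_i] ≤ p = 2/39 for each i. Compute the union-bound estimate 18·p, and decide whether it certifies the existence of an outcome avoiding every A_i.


Union bound: P[∪_{i=1}^{18} A_i] ≤ Σ_i P[A_i] ≤ 18·p = 18·(2/39) = 12/13.
Numerically: 12/13 ≈ 0.9231.
Is 12/13 < 1? YES.
Since P[∪ A_i] ≤ 12/13 < 1, the complement has P[∩ A_i^c] ≥ 1 − 12/13 = 1/13 > 0, so some outcome avoids every A_i.

18·p = 12/13 ≈ 0.9231; existence CERTIFIED by the union bound.


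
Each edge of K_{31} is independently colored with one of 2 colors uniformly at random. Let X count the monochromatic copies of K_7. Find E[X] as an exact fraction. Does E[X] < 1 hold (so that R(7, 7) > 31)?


E[X] = C(31, 7) · 2^{1 − 21} = 2629575 · 2^{−20} = 2629575/1048576.
As a reduced fraction: E[X] = 2629575/1048576 ≈ 2.508.
Is E[X] < 1? NO.
Since E[X] ≥ 1, the first-moment bound is inconclusive at n = 31; it does NOT by itself certify R(7, 7) > 31.

E[X] = 2629575/1048576 ≈ 2.508; E[X] ≥ 1; first-moment method inconclusive here.


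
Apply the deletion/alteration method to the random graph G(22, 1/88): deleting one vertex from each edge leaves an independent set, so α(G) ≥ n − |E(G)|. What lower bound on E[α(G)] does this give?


E[|E(G)|] = C(22, 2)·p = 231 · (1/88) = 21/8.
E[α(G)] ≥ n − E[|E(G)|] = 22 − 21/8 = 155/8.
Numerically: ≈ 19.3750.
(This is only a lower bound; the true E[α(G)] may be larger.)

E[α(G)] ≥ 155/8 ≈ 19.3750.


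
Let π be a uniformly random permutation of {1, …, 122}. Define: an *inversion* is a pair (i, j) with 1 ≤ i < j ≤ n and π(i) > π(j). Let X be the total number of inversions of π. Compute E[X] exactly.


Write X = Σ X_I over the C(122, 2) = 7381 pairs i < j, with X_I the indicator of one inversion.
There are 7381 indicators.
For each fixed pair i < j, the values π(i) and π(j) are two distinct elements of {1, …, 122} in uniformly random order; by symmetry P[π(i) > π(j)] = 1/2.
By linearity: E[X] = 7381 · (1/2) = C(122, 2) · (1/2) = 7381/2 = 7381/2 ≈ 3690.5000.

E[X] = 7381/2 = 3690.5000.


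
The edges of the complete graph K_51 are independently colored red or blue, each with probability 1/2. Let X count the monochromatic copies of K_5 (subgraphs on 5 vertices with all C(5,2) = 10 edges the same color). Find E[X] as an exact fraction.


Let X = Σ_S X_S over the C(51, 5) = 2349060 subsets S of size 5, where X_S = 1 if the K_5 on S is monochromatic.
For a fixed S, the K_5 on S has C(5, 2) = 10 edges. P[all 10 edges red] = (1/2)^10, and likewise for blue, so P[monochromatic] = 2·(1/2)^10 = 2^{1 − 10} = 1/512.
By linearity: E[X] = C(51, 5) · 2^{1 − 10} = 2349060 · 1/512 = 587265/128.
Numerically: E[X] ≈ 4588.0078.

E[X] = C(51,5)·2^(1−C(5,2)) = 587265/128 ≈ 4588.0078.


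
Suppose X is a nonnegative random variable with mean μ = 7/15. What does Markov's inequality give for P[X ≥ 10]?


μ = E[X] = 7/15, a = 10.
Markov: P[X ≥ 10] ≤ μ/a = (7/15)/10 = 7/150.
Numerically: ≈ 0.0467.
(Since a = 10 > μ = 0.4667, the bound 7/150 is < 1 and informative.)

P[X ≥ 10] ≤ 7/150 ≈ 0.0467.


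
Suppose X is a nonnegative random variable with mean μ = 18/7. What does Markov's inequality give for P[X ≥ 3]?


μ = E[X] = 18/7, a = 3.
Markov: P[X ≥ 3] ≤ μ/a = (18/7)/3 = 6/7.
Numerically: ≈ 0.85714.
(Since a = 3 > μ = 2.57143, the bound 6/7 is < 1 and informative.)

P[X ≥ 3] ≤ 6/7 ≈ 0.85714.


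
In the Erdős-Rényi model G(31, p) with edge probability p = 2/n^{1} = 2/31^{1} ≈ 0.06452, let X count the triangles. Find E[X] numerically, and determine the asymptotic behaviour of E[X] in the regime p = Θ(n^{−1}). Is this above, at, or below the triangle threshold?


Number of potential triangles: C(31, 3) = 4495.
Each occurs with probability p³ ≈ (0.06452)³ ≈ 2.685375e-04.
By linearity: E[X] = C(31, 3)·p³ ≈ 4495 · 2.685375e-04 ≈ 1.2071.
Here α = 1, so p = 2/n is exactly at the triangle threshold p ~ 1/n. Asymptotically E[X] → c³/6 = 2³/6 = 4/3 ≈ 1.3333, a bounded constant. In this regime the triangle count is asymptotically Poisson(c³/6).

E[X] ≈ 1.2071; in regime p = Θ(1/n^{1}) E[X] stays bounded (at the triangle threshold p ~ 1/n).


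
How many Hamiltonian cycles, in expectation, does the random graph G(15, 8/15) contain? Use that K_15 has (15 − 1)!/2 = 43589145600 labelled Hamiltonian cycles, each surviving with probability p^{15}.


K_15 has (15 − 1)!/2 = 43589145600 labelled Hamiltonian cycles.
For each such Hamiltonian cycle H, let X_H = 1 if all 15 edges of H are present in G. Then P[X_H = 1] = p^{15} = (8/15)^{15} = 35184372088832/437893890380859375.
By linearity: E[X] = Σ_H E[X_H] = 43589145600 · p^{15} = 43589145600 · 35184372088832/437893890380859375 = 252453780711880523776/72081298828125.
Numerically: E[X] ≈ 3.502e+06.

E[X] = 43589145600 · (8/15)^{15} = 252453780711880523776/72081298828125 ≈ 3.502e+06.


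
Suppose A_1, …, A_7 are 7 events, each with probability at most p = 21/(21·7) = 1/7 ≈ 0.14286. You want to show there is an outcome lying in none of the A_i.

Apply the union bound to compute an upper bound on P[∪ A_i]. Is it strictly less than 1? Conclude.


Union bound: P[∪_{i=1}^{7} A_i] ≤ Σ_i P[A_i] ≤ 7·p = 7·(1/7) = 1.
Numerically: 1 ≈ 1.00000.
Is 1 < 1? NO.
Since the bound 1 is ≥ 1, the union bound is uninformative here; it does NOT by itself certify existence.

7·p = 1 ≈ 1.00000; existence NOT certified by the union bound.


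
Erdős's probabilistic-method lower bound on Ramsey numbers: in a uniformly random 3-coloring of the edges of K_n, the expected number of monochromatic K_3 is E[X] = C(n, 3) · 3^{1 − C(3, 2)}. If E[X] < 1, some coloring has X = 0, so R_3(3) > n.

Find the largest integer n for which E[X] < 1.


We need C(n, 3) · 3^{1 − 3} < 1, i.e. C(n, 3) < 3^{3 − 1} = 9.
Check values of n near the boundary:
  n = 3: C(3, 3) = 1; 1 < 9? YES
  n = 4: C(4, 3) = 4; 4 < 9? YES
  n = 5: C(5, 3) = 10; 10 < 9? NO
  n = 6: C(6, 3) = 20; 20 < 9? NO
The largest n with C(n, 3) < 9 is n = 4 (where E[X] = 4/9 ≈ 0.4444444). Hence R_3(3) > 4, i.e. R_3(3) ≥ 5.

Largest n = 4; hence R_3(3) > 4.


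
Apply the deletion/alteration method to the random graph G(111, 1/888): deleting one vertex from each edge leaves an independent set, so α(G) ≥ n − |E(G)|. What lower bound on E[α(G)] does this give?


E[|E(G)|] = C(111, 2)·p = 6105 · (1/888) = 55/8.
E[α(G)] ≥ n − E[|E(G)|] = 111 − 55/8 = 833/8.
Numerically: ≈ 104.125.
(This is only a lower bound; the true E[α(G)] may be larger.)

E[α(G)] ≥ 833/8 ≈ 104.125.


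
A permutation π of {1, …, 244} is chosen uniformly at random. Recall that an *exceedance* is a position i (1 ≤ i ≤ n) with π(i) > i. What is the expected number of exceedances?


Write X = Σ_{i=1}^{244} X_i, where X_i = 1_{π(i) > i}.
For each fixed i, π(i) is uniform over {1, …, 244} (marginal of a uniform permutation), so P[π(i) > i] = (n − i)/n. Summing: Σ_{i=1}^{244} (n − i)/n = (0 + 1 + … + 243)/244 = 244(244 − 1)/(2·244) = (244 − 1)/2.
Hence E[X] = Σ_{i=1}^{244} (244 − i)/244 = 243/2 ≈ 121.500.

E[X] = 243/2 = 121.500.


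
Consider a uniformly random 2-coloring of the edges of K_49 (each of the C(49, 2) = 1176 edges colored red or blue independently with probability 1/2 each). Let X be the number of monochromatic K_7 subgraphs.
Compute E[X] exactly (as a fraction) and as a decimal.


Let X = Σ_S X_S over the C(49, 7) = 85900584 subsets S of size 7, where X_S = 1 if the K_7 on S is monochromatic.
For a fixed S, the K_7 on S has C(7, 2) = 21 edges. P[all 21 edges red] = (1/2)^21, and likewise for blue, so P[monochromatic] = 2·(1/2)^21 = 2^{1 − 21} = 1/1048576.
By linearity: E[X] = C(49, 7) · 2^{1 − 21} = 85900584 · 1/1048576 = 10737573/131072.
Numerically: E[X] ≈ 81.921.

E[X] = C(49,7)·2^(1−C(7,2)) = 10737573/131072 ≈ 81.921.


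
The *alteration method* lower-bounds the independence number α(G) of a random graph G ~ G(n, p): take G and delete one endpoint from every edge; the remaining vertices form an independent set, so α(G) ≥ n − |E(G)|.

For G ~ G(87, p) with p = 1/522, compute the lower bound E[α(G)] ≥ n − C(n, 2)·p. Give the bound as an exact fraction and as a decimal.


E[|E(G)|] = C(87, 2)·p = 3741 · (1/522) = 43/6.
E[α(G)] ≥ n − E[|E(G)|] = 87 − 43/6 = 479/6.
Numerically: ≈ 79.83333.
(This is only a lower bound; the true E[α(G)] may be larger.)

E[α(G)] ≥ 479/6 ≈ 79.83333.


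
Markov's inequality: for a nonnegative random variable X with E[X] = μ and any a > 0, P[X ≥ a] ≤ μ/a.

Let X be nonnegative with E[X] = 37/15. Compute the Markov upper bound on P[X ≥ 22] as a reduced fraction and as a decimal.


μ = E[X] = 37/15, a = 22.
Markov: P[X ≥ 22] ≤ μ/a = (37/15)/22 = 37/330.
Numerically: ≈ 0.112.
(Since a = 22 > μ = 2.467, the bound 37/330 is < 1 and informative.)

P[X ≥ 22] ≤ 37/330 ≈ 0.112.


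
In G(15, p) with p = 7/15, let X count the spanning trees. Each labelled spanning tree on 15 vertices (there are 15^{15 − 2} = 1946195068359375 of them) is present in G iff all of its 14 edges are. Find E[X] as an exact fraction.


K_15 has 15^{15 − 2} = 1946195068359375 labelled spanning trees.
For each such spanning tree H, let X_H = 1 if all 14 edges of H are present in G. Then P[X_H = 1] = p^{14} = (7/15)^{14} = 678223072849/29192926025390625.
Summing the indicators: E[X] = Σ_H E[X_H] = 1946195068359375 · p^{14} = 1946195068359375 · 678223072849/29192926025390625 = 678223072849/15.
Numerically: E[X] ≈ 4.52e+10.

E[X] = 1946195068359375 · (7/15)^{14} = 678223072849/15 ≈ 4.52e+10.


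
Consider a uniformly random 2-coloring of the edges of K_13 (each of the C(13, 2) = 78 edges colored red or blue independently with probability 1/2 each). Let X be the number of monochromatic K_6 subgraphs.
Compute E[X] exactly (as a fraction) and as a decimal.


Let X = Σ_S X_S over the C(13, 6) = 1716 subsets S of size 6, where X_S = 1 if the K_6 on S is monochromatic.
For a fixed S, the K_6 on S has C(6, 2) = 15 edges. P[all 15 edges red] = (1/2)^15, and likewise for blue, so P[monochromatic] = 2·(1/2)^15 = 2^{1 − 15} = 1/16384.
Summing: E[X] = C(13, 6) · 2^{1 − 15} = 1716 · 1/16384 = 429/4096.
Numerically: E[X] ≈ 0.104736.

E[X] = C(13,6)·2^(1−C(6,2)) = 429/4096 ≈ 0.104736.


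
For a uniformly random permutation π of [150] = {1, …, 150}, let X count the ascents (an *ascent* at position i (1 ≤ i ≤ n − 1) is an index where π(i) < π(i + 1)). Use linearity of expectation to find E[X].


Write X = Σ X_I over i = 1, …, 149, with X_I the indicator of one ascent.
There are 149 indicators.
For each fixed i, the pair (π(i), π(i+1)) is a uniformly random ordered pair of distinct values from {1, …, 150}; by symmetry P[π(i) < π(i+1)] = 1/2.
By linearity: E[X] = 149 · (1/2) = (150 − 1) · (1/2) = 149/2 ≈ 74.50000.

E[X] = 149/2 = 74.50000.


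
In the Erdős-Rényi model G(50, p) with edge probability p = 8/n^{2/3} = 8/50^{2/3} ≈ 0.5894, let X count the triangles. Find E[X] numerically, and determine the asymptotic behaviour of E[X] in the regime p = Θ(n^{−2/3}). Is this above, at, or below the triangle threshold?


Number of potential triangles: C(50, 3) = 19600.
Each occurs with probability p³ ≈ (0.5894)³ ≈ 2.048000e-01.
By linearity: E[X] = C(50, 3)·p³ ≈ 19600 · 2.048000e-01 ≈ 4014.0800.
Since α = 2/3 < 1, p = c/n^{2/3} ≫ 1/n is above the triangle threshold p ~ 1/n. Asymptotically E[X] ~ (c³/6)·n^{3(1−α)} = (8³/6)·n^{1} → ∞; triangles are abundant w.h.p.

E[X] ≈ 4014.0800; in regime p = Θ(1/n^{2/3}) E[X] diverges (above the triangle threshold p ~ 1/n).
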